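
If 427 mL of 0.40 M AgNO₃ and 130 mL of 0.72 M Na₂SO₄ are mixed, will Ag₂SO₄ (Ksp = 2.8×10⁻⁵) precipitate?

Yes

The combined volume is 557 mL.
[Ag⁺] = (0.40)(427)/557 = 0.31 M
[SO₄²⁻] = (0.72)(130)/557 = 0.17 M
Q = [Ag⁺]^2[SO₄²⁻] = 1.6×10⁻²
Because Q > Ksp (1.6×10⁻² vs 2.8×10⁻⁵), a precipitate of Ag₂SO₄ forms.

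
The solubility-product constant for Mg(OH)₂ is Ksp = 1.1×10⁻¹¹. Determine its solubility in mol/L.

Mg(OH)₂(s) ⇌ Mg²⁺(aq) + 2 OH⁻(aq)
Let s be the molar solubility. Then [Mg²⁺] = s and [OH⁻] = 2s.
Ksp = [Mg²⁺][OH⁻]^2 = s · (2s)^2 = 4s^3
4s^3 = 1.1×10⁻¹¹  ⇒  s^3 = 2.8×10⁻¹²
s = 1.4×10⁻⁴ mol L⁻¹

1.4×10⁻⁴ M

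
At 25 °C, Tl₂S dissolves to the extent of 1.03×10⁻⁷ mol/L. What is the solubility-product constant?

Tl₂S(s) ⇌ 2 Tl⁺(aq) + S²⁻(aq)
Call the molar solubility s, so that [Tl⁺] = 2s and [S²⁻] = s.
Ksp = [Tl⁺]^2[S²⁻] = (2s)^2 · s = 4s^3
Ksp = 4 × (1.03×10⁻⁷)^3 = 4.37×10⁻²¹

Ksp = 4.37×10⁻²¹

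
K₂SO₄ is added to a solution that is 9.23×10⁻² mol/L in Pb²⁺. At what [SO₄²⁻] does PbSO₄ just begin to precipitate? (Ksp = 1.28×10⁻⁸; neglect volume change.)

1.39×10⁻⁷ M

Precipitation of each salt begins when its ion product equals Ksp.
PbSO₄(s) ⇌ Pb²⁺(aq) + SO₄²⁻(aq)
Ksp = [Pb²⁺][SO₄²⁻] = [SO₄²⁻](9.23×10⁻²)
[SO₄²⁻] = 1.28×10⁻⁸ / (9.23×10⁻²) = 1.39×10⁻⁷
[SO₄²⁻] = 1.39×10⁻⁷ mol/L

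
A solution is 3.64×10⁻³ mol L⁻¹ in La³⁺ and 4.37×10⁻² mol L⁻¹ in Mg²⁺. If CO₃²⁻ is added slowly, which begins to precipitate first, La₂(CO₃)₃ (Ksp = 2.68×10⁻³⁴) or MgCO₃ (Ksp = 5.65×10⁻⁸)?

La₂(CO₃)₃

Precipitation of each salt begins when its ion product equals Ksp.
For La₂(CO₃)₃: [CO₃²⁻] = (Ksp/[La³⁺]^2)^(1/3) = 2.72×10⁻¹⁰ mol L⁻¹
For MgCO₃: [CO₃²⁻] = (Ksp/[Mg²⁺]) = 1.29×10⁻⁶ mol L⁻¹
Since La₂(CO₃)₃ needs less CO₃²⁻ to reach saturation, it precipitates first.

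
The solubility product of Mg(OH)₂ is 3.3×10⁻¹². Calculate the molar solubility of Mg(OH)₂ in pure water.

9.4×10⁻⁵ M

Mg(OH)₂(s) ⇌ Mg²⁺(aq) + 2 OH⁻(aq)
If s mol/L of Mg(OH)₂ dissolves, [Mg²⁺] = s and [OH⁻] = 2s.
Ksp = [Mg²⁺][OH⁻]^2 = s · (2s)^2 = 4s^3
4s^3 = 3.3×10⁻¹²  ⇒  s^3 = 8.3×10⁻¹³
s = 9.4×10⁻⁵ mol/L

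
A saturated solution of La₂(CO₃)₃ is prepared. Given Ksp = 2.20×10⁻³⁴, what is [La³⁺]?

1.45×10⁻⁷ M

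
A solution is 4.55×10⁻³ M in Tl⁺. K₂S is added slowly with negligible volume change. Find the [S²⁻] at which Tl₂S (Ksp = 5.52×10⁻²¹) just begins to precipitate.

2.67×10⁻¹⁶ M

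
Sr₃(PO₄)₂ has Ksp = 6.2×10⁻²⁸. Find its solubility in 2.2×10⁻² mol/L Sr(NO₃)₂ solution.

Sr₃(PO₄)₂(s) ⇌ 3 Sr²⁺(aq) + 2 PO₄³⁻(aq)
Let s be the solubility of Sr₃(PO₄)₂ here. The common ion gives [Sr²⁺] ≈ 2.2×10⁻² mol/L, and [PO₄³⁻] = 2s.
Ksp = [Sr²⁺]^3[PO₄³⁻]^2 = (2.2×10⁻²)^3(2s)^2
(2s)^2 = 6.2×10⁻²⁸ / (2.2×10⁻²)^3 = 5.8×10⁻²³
s = 3.8×10⁻¹² mol/L

3.8×10⁻¹² M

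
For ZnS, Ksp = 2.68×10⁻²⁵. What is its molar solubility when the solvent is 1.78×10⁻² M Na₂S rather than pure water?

ZnS(s) ⇌ Zn²⁺(aq) + S²⁻(aq)
Let s be the solubility of ZnS here. The common ion gives [S²⁻] ≈ 1.78×10⁻² M, and [Zn²⁺] = s.
Ksp = [Zn²⁺][S²⁻] = s(1.78×10⁻²)
s = 2.68×10⁻²⁵ / (1.78×10⁻²) = 1.51×10⁻²³
s = 1.51×10⁻²³ M

1.51×10⁻²³ M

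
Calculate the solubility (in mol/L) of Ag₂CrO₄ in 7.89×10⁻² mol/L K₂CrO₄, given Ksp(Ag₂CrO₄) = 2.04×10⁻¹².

2.54×10⁻⁶ M

Ag₂CrO₄(s) ⇌ 2 Ag⁺(aq) + CrO₄²⁻(aq)
CrO₄²⁻ is already present at 7.89×10⁻² mol/L. If s mol/L of Ag₂CrO₄ dissolves, [Ag⁺] = 2s while [CrO₄²⁻] ≈ 7.89×10⁻² mol/L.
Ksp = [Ag⁺]^2[CrO₄²⁻] = (2s)^2(7.89×10⁻²)
(2s)^2 = 2.04×10⁻¹² / (7.89×10⁻²) = 2.59×10⁻¹¹
s = 2.54×10⁻⁶ mol/L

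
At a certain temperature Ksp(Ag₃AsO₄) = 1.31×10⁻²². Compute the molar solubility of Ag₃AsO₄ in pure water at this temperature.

Ag₃AsO₄(s) ⇌ 3 Ag⁺(aq) + AsO₄³⁻(aq)
Call the molar solubility s, so that [Ag⁺] = 3s and [AsO₄³⁻] = s.
Ksp = [Ag⁺]^3[AsO₄³⁻] = (3s)^3 · s = 27s^4
27s^4 = 1.31×10⁻²²  ⇒  s^4 = 4.85×10⁻²⁴
s = (4.85×10⁻²⁴)^(1/4) = 1.48×10⁻⁶ M

1.48×10⁻⁶ M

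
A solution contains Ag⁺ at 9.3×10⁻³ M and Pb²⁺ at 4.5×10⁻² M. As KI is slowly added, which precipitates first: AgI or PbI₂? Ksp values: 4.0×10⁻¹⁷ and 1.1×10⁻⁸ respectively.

The threshold for precipitation is Q = Ksp.
For AgI: [I⁻] = (Ksp/[Ag⁺]) = 4.3×10⁻¹⁵ M
For PbI₂: [I⁻] = (Ksp/[Pb²⁺])^(1/2) = 4.9×10⁻⁴ M
The smaller threshold [I⁻] is reached first, so AgI precipitates first.

AgI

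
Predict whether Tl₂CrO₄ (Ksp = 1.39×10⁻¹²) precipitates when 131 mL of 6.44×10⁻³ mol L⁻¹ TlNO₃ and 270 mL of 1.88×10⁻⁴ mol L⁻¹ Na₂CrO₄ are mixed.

Yes

Total volume after mixing = 131 + 270 = 401 mL.
[Tl⁺] = (6.44×10⁻³)(131)/401 = 2.10×10⁻³ mol L⁻¹
[CrO₄²⁻] = (1.88×10⁻⁴)(270)/401 = 1.27×10⁻⁴ mol L⁻¹
Q = [Tl⁺]^2[CrO₄²⁻] = 5.60×10⁻¹⁰
Q = 5.60×10⁻¹⁰ > Ksp = 1.39×10⁻¹², so the solution is supersaturated and Tl₂CrO₄ precipitates.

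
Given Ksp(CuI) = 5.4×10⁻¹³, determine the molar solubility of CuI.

7.3×10⁻⁷ M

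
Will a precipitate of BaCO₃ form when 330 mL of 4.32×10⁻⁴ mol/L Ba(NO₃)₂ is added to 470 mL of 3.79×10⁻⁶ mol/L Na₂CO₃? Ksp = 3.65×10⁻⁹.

No

After mixing, V = 330 mL + 470 mL = 800 mL.
[Ba²⁺] = (4.32×10⁻⁴)(330)/800 = 1.78×10⁻⁴ mol/L
[CO₃²⁻] = (3.79×10⁻⁶)(470)/800 = 2.23×10⁻⁶ mol/L
Q = [Ba²⁺][CO₃²⁻] = 3.97×10⁻¹⁰
Since Q (3.97×10⁻¹⁰) is less than Ksp (3.65×10⁻⁹), no BaCO₃ precipitates.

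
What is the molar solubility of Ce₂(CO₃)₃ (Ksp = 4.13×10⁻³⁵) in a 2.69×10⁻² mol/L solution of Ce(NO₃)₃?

Ce₂(CO₃)₃(s) ⇌ 2 Ce³⁺(aq) + 3 CO₃²⁻(aq)
Ce³⁺ is already present at 2.69×10⁻² mol/L. If s mol/L of Ce₂(CO₃)₃ dissolves, [CO₃²⁻] = 3s while [Ce³⁺] ≈ 2.69×10⁻² mol/L.
Ksp = [Ce³⁺]^2[CO₃²⁻]^3 = (2.69×10⁻²)^2(3s)^3
(3s)^3 = 4.13×10⁻³⁵ / (2.69×10⁻²)^2 = 5.71×10⁻³²
s = 1.28×10⁻¹¹ mol/L

1.28×10⁻¹¹ M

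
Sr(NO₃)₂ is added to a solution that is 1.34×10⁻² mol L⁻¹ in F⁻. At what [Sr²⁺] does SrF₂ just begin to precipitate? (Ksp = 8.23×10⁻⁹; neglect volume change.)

4.58×10⁻⁵ M

Precipitation begins when Q = Ksp.
SrF₂(s) ⇌ Sr²⁺(aq) + 2 F⁻(aq)
Ksp = [Sr²⁺][F⁻]^2 = [Sr²⁺](1.34×10⁻²)^2
[Sr²⁺] = 8.23×10⁻⁹ / (1.34×10⁻²)^2 = 4.58×10⁻⁵
[Sr²⁺] = 4.58×10⁻⁵ mol L⁻¹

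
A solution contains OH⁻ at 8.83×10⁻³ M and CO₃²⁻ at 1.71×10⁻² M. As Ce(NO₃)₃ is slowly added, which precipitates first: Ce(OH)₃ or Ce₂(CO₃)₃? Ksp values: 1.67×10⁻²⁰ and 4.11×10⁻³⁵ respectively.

Ce₂(CO₃)₃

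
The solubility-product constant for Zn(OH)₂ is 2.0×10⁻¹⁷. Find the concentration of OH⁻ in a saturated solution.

3.4×10⁻⁶ M

Zn(OH)₂(s) ⇌ Zn²⁺(aq) + 2 OH⁻(aq)
With molar solubility s: [Zn²⁺] = s, [OH⁻] = 2s.
Ksp = [Zn²⁺][OH⁻]^2 = s · (2s)^2 = 4s^3 = 2.0×10⁻¹⁷
s = 1.7×10⁻⁶ M
[OH⁻] = 2s = 3.4×10⁻⁶ M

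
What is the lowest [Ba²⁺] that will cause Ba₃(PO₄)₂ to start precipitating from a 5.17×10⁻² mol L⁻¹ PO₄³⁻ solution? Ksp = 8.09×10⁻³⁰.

Precipitation of each salt begins when its ion product equals Ksp.
Ba₃(PO₄)₂(s) ⇌ 3 Ba²⁺(aq) + 2 PO₄³⁻(aq)
Ksp = [Ba²⁺]^3[PO₄³⁻]^2 = [Ba²⁺]^3(5.17×10⁻²)^2
[Ba²⁺]^3 = 8.09×10⁻³⁰ / (5.17×10⁻²)^2 = 3.03×10⁻²⁷
[Ba²⁺] = 1.45×10⁻⁹ mol L⁻¹

1.45×10⁻⁹ M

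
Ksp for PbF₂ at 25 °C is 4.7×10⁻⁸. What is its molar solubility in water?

2.3×10⁻³ M

PbF₂(s) ⇌ Pb²⁺(aq) + 2 F⁻(aq)
Let s be the molar solubility. Then [Pb²⁺] = s and [F⁻] = 2s.
Ksp = [Pb²⁺][F⁻]^2 = s · (2s)^2 = 4s^3
4s^3 = 4.7×10⁻⁸  ⇒  s^3 = 1.2×10⁻⁸
s = 2.3×10⁻³ mol L⁻¹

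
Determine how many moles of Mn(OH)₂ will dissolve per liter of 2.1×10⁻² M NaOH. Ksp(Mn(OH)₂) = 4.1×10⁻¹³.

9.3×10⁻¹⁰ M

Mn(OH)₂(s) ⇌ Mn²⁺(aq) + 2 OH⁻(aq)
Let s be the solubility of Mn(OH)₂ here. The common ion gives [OH⁻] ≈ 2.1×10⁻² M, and [Mn²⁺] = s.
Ksp = [Mn²⁺][OH⁻]^2 = s(2.1×10⁻²)^2
s = 4.1×10⁻¹³ / (2.1×10⁻²)^2 = 9.3×10⁻¹⁰
s = 9.3×10⁻¹⁰ M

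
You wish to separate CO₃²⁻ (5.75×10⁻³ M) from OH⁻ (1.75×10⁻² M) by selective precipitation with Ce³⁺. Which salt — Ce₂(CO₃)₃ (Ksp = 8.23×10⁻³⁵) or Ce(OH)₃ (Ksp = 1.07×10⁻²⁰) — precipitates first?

Ce(OH)₃

Precipitation begins when Q = Ksp.
For Ce₂(CO₃)₃: [Ce³⁺] = (Ksp/[CO₃²⁻]^3)^(1/2) = 2.08×10⁻¹⁴ M
For Ce(OH)₃: [Ce³⁺] = (Ksp/[OH⁻]^3) = 2.00×10⁻¹⁵ M
The smaller threshold [Ce³⁺] is reached first, so Ce(OH)₃ precipitates first.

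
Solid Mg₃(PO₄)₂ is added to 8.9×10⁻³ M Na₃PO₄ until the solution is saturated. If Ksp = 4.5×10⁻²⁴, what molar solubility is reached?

Mg₃(PO₄)₂(s) ⇌ 3 Mg²⁺(aq) + 2 PO₄³⁻(aq)
The solution already contains PO₄³⁻ at 8.9×10⁻³ M. Let s be the molar solubility of Mg₃(PO₄)₂.
[PO₄³⁻] ≈ 8.9×10⁻³ M (common ion dominates); [Mg²⁺] = 3s.
Ksp = [Mg²⁺]^3[PO₄³⁻]^2 = (3s)^3(8.9×10⁻³)^2
(3s)^3 = 4.5×10⁻²⁴ / (8.9×10⁻³)^2 = 5.7×10⁻²⁰
s = 1.3×10⁻⁷ M

1.3×10⁻⁷ M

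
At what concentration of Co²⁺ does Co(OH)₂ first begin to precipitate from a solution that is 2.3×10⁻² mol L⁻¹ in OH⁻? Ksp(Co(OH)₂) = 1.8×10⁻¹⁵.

A salt starts to precipitate once the ion product Q reaches its Ksp.
Co(OH)₂(s) ⇌ Co²⁺(aq) + 2 OH⁻(aq)
Ksp = [Co²⁺][OH⁻]^2 = [Co²⁺](2.3×10⁻²)^2
[Co²⁺] = 1.8×10⁻¹⁵ / (2.3×10⁻²)^2 = 3.4×10⁻¹²
[Co²⁺] = 3.4×10⁻¹² mol L⁻¹

3.4×10⁻¹² M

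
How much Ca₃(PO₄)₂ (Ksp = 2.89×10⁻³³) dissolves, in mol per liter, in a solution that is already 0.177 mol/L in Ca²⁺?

Ca₃(PO₄)₂(s) ⇌ 3 Ca²⁺(aq) + 2 PO₄³⁻(aq)
Ca²⁺ is already present at 0.177 mol/L. If s mol/L of Ca₃(PO₄)₂ dissolves, [PO₄³⁻] = 2s while [Ca²⁺] ≈ 0.177 mol/L.
Ksp = [Ca²⁺]^3[PO₄³⁻]^2 = (0.177)^3(2s)^2
(2s)^2 = 2.89×10⁻³³ / (0.177)^3 = 5.21×10⁻³¹
s = 3.61×10⁻¹⁶ mol/L

3.61×10⁻¹⁶ M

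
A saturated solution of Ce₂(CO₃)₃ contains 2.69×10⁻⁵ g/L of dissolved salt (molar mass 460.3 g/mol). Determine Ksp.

Ksp = 7.36×10⁻³⁵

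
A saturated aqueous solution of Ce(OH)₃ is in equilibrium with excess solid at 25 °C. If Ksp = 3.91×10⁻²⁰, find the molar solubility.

6.17×10⁻⁶ M

Ce(OH)₃(s) ⇌ Ce³⁺(aq) + 3 OH⁻(aq)
If s mol/L of Ce(OH)₃ dissolves, [Ce³⁺] = s and [OH⁻] = 3s.
Ksp = [Ce³⁺][OH⁻]^3 = s · (3s)^3 = 27s^4
27s^4 = 3.91×10⁻²⁰  ⇒  s^4 = 1.45×10⁻²¹
Taking the 4th root, s = 6.17×10⁻⁶ mol/L.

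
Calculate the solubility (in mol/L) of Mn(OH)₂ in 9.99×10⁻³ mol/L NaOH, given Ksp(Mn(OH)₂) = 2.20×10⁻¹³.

Mn(OH)₂(s) ⇌ Mn²⁺(aq) + 2 OH⁻(aq)
The solution already contains OH⁻ at 9.99×10⁻³ mol/L. Let s be the molar solubility of Mn(OH)₂.
[OH⁻] ≈ 9.99×10⁻³ mol/L (common ion dominates); [Mn²⁺] = s.
Ksp = [Mn²⁺][OH⁻]^2 = s(9.99×10⁻³)^2
s = 2.20×10⁻¹³ / (9.99×10⁻³)^2 = 2.20×10⁻⁹
s = 2.20×10⁻⁹ mol/L

2.20×10⁻⁹ M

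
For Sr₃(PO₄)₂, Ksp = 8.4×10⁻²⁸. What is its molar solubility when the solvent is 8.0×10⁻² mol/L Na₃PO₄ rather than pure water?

Sr₃(PO₄)₂(s) ⇌ 3 Sr²⁺(aq) + 2 PO₄³⁻(aq)
With PO₄³⁻ already at 8.0×10⁻² mol/L and s small, take [PO₄³⁻] ≈ 8.0×10⁻² mol/L and [Sr²⁺] = 3s.
Ksp = [Sr²⁺]^3[PO₄³⁻]^2 = (3s)^3(8.0×10⁻²)^2
(3s)^3 = 8.4×10⁻²⁸ / (8.0×10⁻²)^2 = 1.3×10⁻²⁵
s = 1.7×10⁻⁹ mol/L

1.7×10⁻⁹ M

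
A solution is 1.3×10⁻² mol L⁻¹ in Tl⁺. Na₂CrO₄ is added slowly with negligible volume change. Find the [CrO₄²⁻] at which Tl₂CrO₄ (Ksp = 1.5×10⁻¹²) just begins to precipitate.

8.9×10⁻⁹ M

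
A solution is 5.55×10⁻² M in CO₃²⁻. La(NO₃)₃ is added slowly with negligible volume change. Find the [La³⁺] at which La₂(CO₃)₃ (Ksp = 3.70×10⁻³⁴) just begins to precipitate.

1.47×10⁻¹⁵ M

Precipitation begins when Q = Ksp.
La₂(CO₃)₃(s) ⇌ 2 La³⁺(aq) + 3 CO₃²⁻(aq)
Ksp = [La³⁺]^2[CO₃²⁻]^3 = [La³⁺]^2(5.55×10⁻²)^3
[La³⁺]^2 = 3.70×10⁻³⁴ / (5.55×10⁻²)^3 = 2.16×10⁻³⁰
[La³⁺] = 1.47×10⁻¹⁵ M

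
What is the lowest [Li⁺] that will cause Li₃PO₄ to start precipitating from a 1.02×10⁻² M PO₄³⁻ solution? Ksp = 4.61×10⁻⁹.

7.67×10⁻³ M

A salt starts to precipitate once the ion product Q reaches its Ksp.
Li₃PO₄(s) ⇌ 3 Li⁺(aq) + PO₄³⁻(aq)
Ksp = [Li⁺]^3[PO₄³⁻] = [Li⁺]^3(1.02×10⁻²)
[Li⁺]^3 = 4.61×10⁻⁹ / (1.02×10⁻²) = 4.52×10⁻⁷
[Li⁺] = 7.67×10⁻³ M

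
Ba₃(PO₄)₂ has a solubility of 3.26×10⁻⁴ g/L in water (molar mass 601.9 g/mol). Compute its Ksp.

Convert to molarity: s = 3.26×10⁻⁴ / 601.9 = 5.4162×10⁻⁷ mol/L
Ba₃(PO₄)₂(s) ⇌ 3 Ba²⁺(aq) + 2 PO₄³⁻(aq)
Let s be the molar solubility. Then [Ba²⁺] = 3s and [PO₄³⁻] = 2s.
Ksp = [Ba²⁺]^3[PO₄³⁻]^2 = (3s)^3 · (2s)^2 = 108s^5
Ksp = 108 × (5.4162×10⁻⁷)^5 = 5.03×10⁻³⁰

Ksp = 5.03×10⁻³⁰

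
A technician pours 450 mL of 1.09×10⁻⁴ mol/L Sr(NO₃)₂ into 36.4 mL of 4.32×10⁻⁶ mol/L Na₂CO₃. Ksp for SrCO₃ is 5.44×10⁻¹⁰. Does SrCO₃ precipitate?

No

Total volume after mixing = 450 + 36.4 = 486.4 mL.
[Sr²⁺] = (1.09×10⁻⁴)(450)/486.4 = 1.01×10⁻⁴ mol/L
[CO₃²⁻] = (4.32×10⁻⁶)(36.4)/486.4 = 3.23×10⁻⁷ mol/L
Q = [Sr²⁺][CO₃²⁻] = 3.26×10⁻¹¹
Since Q (3.26×10⁻¹¹) is less than Ksp (5.44×10⁻¹⁰), no SrCO₃ precipitates.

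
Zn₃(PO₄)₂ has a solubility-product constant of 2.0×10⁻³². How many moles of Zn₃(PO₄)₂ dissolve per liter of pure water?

1.8×10⁻⁷ M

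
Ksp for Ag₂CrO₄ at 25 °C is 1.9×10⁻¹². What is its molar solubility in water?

Ag₂CrO₄(s) ⇌ 2 Ag⁺(aq) + CrO₄²⁻(aq)
With molar solubility s: [Ag⁺] = 2s, [CrO₄²⁻] = s.
Ksp = [Ag⁺]^2[CrO₄²⁻] = (2s)^2 · s = 4s^3
4s^3 = 1.9×10⁻¹²  ⇒  s^3 = 4.8×10⁻¹³
Taking the 3rd root, s = 7.8×10⁻⁵ mol/L.

7.8×10⁻⁵ M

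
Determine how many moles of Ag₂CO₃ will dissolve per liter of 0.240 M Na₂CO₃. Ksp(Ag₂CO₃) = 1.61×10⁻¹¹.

Ag₂CO₃(s) ⇌ 2 Ag⁺(aq) + CO₃²⁻(aq)
With CO₃²⁻ already at 0.240 M and s small, take [CO₃²⁻] ≈ 0.240 M and [Ag⁺] = 2s.
Ksp = [Ag⁺]^2[CO₃²⁻] = (2s)^2(0.240)
(2s)^2 = 1.61×10⁻¹¹ / (0.240) = 6.71×10⁻¹¹
s = 4.10×10⁻⁶ M

4.10×10⁻⁶ M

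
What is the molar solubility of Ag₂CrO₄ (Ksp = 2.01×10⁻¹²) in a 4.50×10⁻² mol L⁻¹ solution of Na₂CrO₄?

3.34×10⁻⁶ M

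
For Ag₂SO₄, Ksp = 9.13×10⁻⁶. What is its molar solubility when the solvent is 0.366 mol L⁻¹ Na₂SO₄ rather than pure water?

Ag₂SO₄(s) ⇌ 2 Ag⁺(aq) + SO₄²⁻(aq)
SO₄²⁻ is already present at 0.366 mol L⁻¹. If s mol/L of Ag₂SO₄ dissolves, [Ag⁺] = 2s while [SO₄²⁻] ≈ 0.366 mol L⁻¹.
Ksp = [Ag⁺]^2[SO₄²⁻] = (2s)^2(0.366)
(2s)^2 = 9.13×10⁻⁶ / (0.366) = 2.49×10⁻⁵
s = 2.50×10⁻³ mol L⁻¹

2.50×10⁻³ M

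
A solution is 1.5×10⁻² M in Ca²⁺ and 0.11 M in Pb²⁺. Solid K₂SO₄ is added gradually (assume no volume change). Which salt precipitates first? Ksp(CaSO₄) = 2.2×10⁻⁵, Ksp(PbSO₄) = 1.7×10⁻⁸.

PbSO₄

Each salt precipitates once Q = Ksp for that salt.
For CaSO₄: [SO₄²⁻] = (Ksp/[Ca²⁺]) = 1.5×10⁻³ M
For PbSO₄: [SO₄²⁻] = (Ksp/[Pb²⁺]) = 1.5×10⁻⁷ M
The smaller threshold [SO₄²⁻] is reached first, so PbSO₄ precipitates first.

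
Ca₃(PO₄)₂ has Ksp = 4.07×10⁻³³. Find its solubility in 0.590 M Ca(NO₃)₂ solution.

7.04×10⁻¹⁷ M

Ca₃(PO₄)₂(s) ⇌ 3 Ca²⁺(aq) + 2 PO₄³⁻(aq)
The solution already contains Ca²⁺ at 0.590 M. Let s be the molar solubility of Ca₃(PO₄)₂.
[Ca²⁺] ≈ 0.590 M (common ion dominates); [PO₄³⁻] = 2s.
Ksp = [Ca²⁺]^3[PO₄³⁻]^2 = (0.590)^3(2s)^2
(2s)^2 = 4.07×10⁻³³ / (0.590)^3 = 1.98×10⁻³²
s = 7.04×10⁻¹⁷ M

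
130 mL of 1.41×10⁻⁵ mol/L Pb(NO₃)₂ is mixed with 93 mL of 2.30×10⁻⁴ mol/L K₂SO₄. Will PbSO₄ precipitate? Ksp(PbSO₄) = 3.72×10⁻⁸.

No

Total volume after mixing = 130 + 93 = 223 mL.
[Pb²⁺] = (1.41×10⁻⁵)(130)/223 = 8.22×10⁻⁶ mol/L
[SO₄²⁻] = (2.30×10⁻⁴)(93)/223 = 9.59×10⁻⁵ mol/L
Q = [Pb²⁺][SO₄²⁻] = 7.88×10⁻¹⁰
Q < Ksp (7.88×10⁻¹⁰ vs 3.72×10⁻⁸); the solution remains unsaturated and no precipitate forms.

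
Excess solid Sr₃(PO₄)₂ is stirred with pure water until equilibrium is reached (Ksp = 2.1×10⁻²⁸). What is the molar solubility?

Sr₃(PO₄)₂(s) ⇌ 3 Sr²⁺(aq) + 2 PO₄³⁻(aq)
Let s be the molar solubility. Then [Sr²⁺] = 3s and [PO₄³⁻] = 2s.
Ksp = [Sr²⁺]^3[PO₄³⁻]^2 = (3s)^3 · (2s)^2 = 108s^5
108s^5 = 2.1×10⁻²⁸  ⇒  s^5 = 1.9×10⁻³⁰
s = 1.1×10⁻⁶ M

1.1×10⁻⁶ M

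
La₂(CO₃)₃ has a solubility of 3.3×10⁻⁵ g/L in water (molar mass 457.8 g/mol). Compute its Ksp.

Ksp = 2.1×10⁻³⁴

Molar solubility s = (3.3×10⁻⁵ g/L) / (457.8 g/mol) = 7.208×10⁻⁸ mol/L
La₂(CO₃)₃(s) ⇌ 2 La³⁺(aq) + 3 CO₃²⁻(aq)
If s mol/L of La₂(CO₃)₃ dissolves, [La³⁺] = 2s and [CO₃²⁻] = 3s.
Ksp = [La³⁺]^2[CO₃²⁻]^3 = (2s)^2 · (3s)^3 = 108s^5
Ksp = 108 × (7.208×10⁻⁸)^5 = 2.1×10⁻³⁴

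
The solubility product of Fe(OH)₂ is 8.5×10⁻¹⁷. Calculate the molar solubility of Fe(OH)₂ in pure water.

Fe(OH)₂(s) ⇌ Fe²⁺(aq) + 2 OH⁻(aq)
Let s be the molar solubility. Then [Fe²⁺] = s and [OH⁻] = 2s.
Ksp = [Fe²⁺][OH⁻]^2 = s · (2s)^2 = 4s^3
4s^3 = 8.5×10⁻¹⁷  ⇒  s^3 = 2.1×10⁻¹⁷
s = 2.8×10⁻⁶ mol/L

2.8×10⁻⁶ M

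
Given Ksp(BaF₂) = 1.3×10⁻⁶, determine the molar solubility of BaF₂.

6.9×10⁻³ M

BaF₂(s) ⇌ Ba²⁺(aq) + 2 F⁻(aq)
Call the molar solubility s, so that [Ba²⁺] = s and [F⁻] = 2s.
Ksp = [Ba²⁺][F⁻]^2 = s · (2s)^2 = 4s^3
4s^3 = 1.3×10⁻⁶  ⇒  s^3 = 3.3×10⁻⁷
s = 6.9×10⁻³ M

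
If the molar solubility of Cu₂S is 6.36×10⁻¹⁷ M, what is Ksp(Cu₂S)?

Cu₂S(s) ⇌ 2 Cu⁺(aq) + S²⁻(aq)
Let s be the molar solubility. Then [Cu⁺] = 2s and [S²⁻] = s.
Ksp = [Cu⁺]^2[S²⁻] = (2s)^2 · s = 4s^3
Ksp = 4 × (6.36×10⁻¹⁷)^3 = 1.03×10⁻⁴⁸

Ksp = 1.03×10⁻⁴⁸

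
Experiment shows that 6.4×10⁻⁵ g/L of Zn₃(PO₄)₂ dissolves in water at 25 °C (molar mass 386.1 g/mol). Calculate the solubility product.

Ksp = 1.4×10⁻³²

Convert to molarity: s = 6.4×10⁻⁵ / 386.1 = 1.658×10⁻⁷ mol/L
Zn₃(PO₄)₂(s) ⇌ 3 Zn²⁺(aq) + 2 PO₄³⁻(aq)
Let s be the molar solubility. Then [Zn²⁺] = 3s and [PO₄³⁻] = 2s.
Ksp = [Zn²⁺]^3[PO₄³⁻]^2 = (3s)^3 · (2s)^2 = 108s^5
Ksp = 108 × (1.658×10⁻⁷)^5 = 1.4×10⁻³²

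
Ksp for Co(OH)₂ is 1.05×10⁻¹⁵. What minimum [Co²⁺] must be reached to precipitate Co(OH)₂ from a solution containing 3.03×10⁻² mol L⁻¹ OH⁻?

1.14×10⁻¹² M

The threshold for precipitation is Q = Ksp.
Co(OH)₂(s) ⇌ Co²⁺(aq) + 2 OH⁻(aq)
Ksp = [Co²⁺][OH⁻]^2 = [Co²⁺](3.03×10⁻²)^2
[Co²⁺] = 1.05×10⁻¹⁵ / (3.03×10⁻²)^2 = 1.14×10⁻¹²
[Co²⁺] = 1.14×10⁻¹² mol L⁻¹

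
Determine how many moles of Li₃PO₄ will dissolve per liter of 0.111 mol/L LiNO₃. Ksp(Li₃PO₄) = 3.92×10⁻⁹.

2.87×10⁻⁶ M

Li₃PO₄(s) ⇌ 3 Li⁺(aq) + PO₄³⁻(aq)
With Li⁺ already at 0.111 mol/L and s small, take [Li⁺] ≈ 0.111 mol/L and [PO₄³⁻] = s.
Ksp = [Li⁺]^3[PO₄³⁻] = (0.111)^3s
s = 3.92×10⁻⁹ / (0.111)^3 = 2.87×10⁻⁶
s = 2.87×10⁻⁶ mol/L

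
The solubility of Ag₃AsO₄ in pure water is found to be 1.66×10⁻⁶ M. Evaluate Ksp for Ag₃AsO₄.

Ksp = 2.05×10⁻²²

Ag₃AsO₄(s) ⇌ 3 Ag⁺(aq) + AsO₄³⁻(aq)
Let s be the molar solubility. Then [Ag⁺] = 3s and [AsO₄³⁻] = s.
Ksp = [Ag⁺]^3[AsO₄³⁻] = (3s)^3 · s = 27s^4
Ksp = 27 × (1.66×10⁻⁶)^4 = 2.05×10⁻²²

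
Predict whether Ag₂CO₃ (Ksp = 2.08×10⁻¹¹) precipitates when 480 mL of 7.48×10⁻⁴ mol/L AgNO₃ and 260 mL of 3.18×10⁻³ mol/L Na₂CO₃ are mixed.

After mixing, V = 480 mL + 260 mL = 740 mL.
[Ag⁺] = (7.48×10⁻⁴)(480)/740 = 4.85×10⁻⁴ mol/L
[CO₃²⁻] = (3.18×10⁻³)(260)/740 = 1.12×10⁻³ mol/L
Q = [Ag⁺]^2[CO₃²⁻] = 2.63×10⁻¹⁰
Since Q (2.63×10⁻¹⁰) exceeds Ksp (2.08×10⁻¹¹), Ag₂CO₃ will precipitate.

Yes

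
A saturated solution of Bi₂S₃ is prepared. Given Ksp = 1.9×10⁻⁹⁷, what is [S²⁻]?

5.3×10⁻²⁰ M

Bi₂S₃(s) ⇌ 2 Bi³⁺(aq) + 3 S²⁻(aq)
If s mol/L of Bi₂S₃ dissolves, [Bi³⁺] = 2s and [S²⁻] = 3s.
Ksp = [Bi³⁺]^2[S²⁻]^3 = (2s)^2 · (3s)^3 = 108s^5 = 1.9×10⁻⁹⁷
s = 1.8×10⁻²⁰ M
[S²⁻] = 3s = 5.3×10⁻²⁰ M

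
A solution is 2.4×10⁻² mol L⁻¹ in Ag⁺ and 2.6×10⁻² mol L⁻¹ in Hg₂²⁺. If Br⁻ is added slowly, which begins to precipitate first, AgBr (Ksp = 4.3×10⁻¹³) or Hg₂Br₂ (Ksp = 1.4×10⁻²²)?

AgBr

Precipitation begins when Q = Ksp.
For AgBr: [Br⁻] = (Ksp/[Ag⁺]) = 1.8×10⁻¹¹ mol L⁻¹
For Hg₂Br₂: [Br⁻] = (Ksp/[Hg₂²⁺])^(1/2) = 7.3×10⁻¹¹ mol L⁻¹
AgBr requires the lower [Br⁻], so it precipitates first.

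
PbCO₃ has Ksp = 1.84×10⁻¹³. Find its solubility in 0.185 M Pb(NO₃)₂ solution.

9.95×10⁻¹³ M

PbCO₃(s) ⇌ Pb²⁺(aq) + CO₃²⁻(aq)
The solution already contains Pb²⁺ at 0.185 M. Let s be the molar solubility of PbCO₃.
[Pb²⁺] ≈ 0.185 M (common ion dominates); [CO₃²⁻] = s.
Ksp = [Pb²⁺][CO₃²⁻] = (0.185)s
s = 1.84×10⁻¹³ / (0.185) = 9.95×10⁻¹³
s = 9.95×10⁻¹³ M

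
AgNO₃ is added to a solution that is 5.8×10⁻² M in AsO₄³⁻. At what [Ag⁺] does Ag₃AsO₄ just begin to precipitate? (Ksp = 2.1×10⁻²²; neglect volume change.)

1.5×10⁻⁷ M

Each salt precipitates once Q = Ksp for that salt.
Ag₃AsO₄(s) ⇌ 3 Ag⁺(aq) + AsO₄³⁻(aq)
Ksp = [Ag⁺]^3[AsO₄³⁻] = [Ag⁺]^3(5.8×10⁻²)
[Ag⁺]^3 = 2.1×10⁻²² / (5.8×10⁻²) = 3.6×10⁻²¹
[Ag⁺] = 1.5×10⁻⁷ M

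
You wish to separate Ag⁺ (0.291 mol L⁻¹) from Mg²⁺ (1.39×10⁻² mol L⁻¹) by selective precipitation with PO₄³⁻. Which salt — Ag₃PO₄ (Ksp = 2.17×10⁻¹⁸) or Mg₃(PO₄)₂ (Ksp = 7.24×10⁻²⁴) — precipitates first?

Ag₃PO₄

Precipitation begins when Q = Ksp.
For Ag₃PO₄: [PO₄³⁻] = (Ksp/[Ag⁺]^3) = 8.81×10⁻¹⁷ mol L⁻¹
For Mg₃(PO₄)₂: [PO₄³⁻] = (Ksp/[Mg²⁺]^3)^(1/2) = 1.64×10⁻⁹ mol L⁻¹
The smaller threshold [PO₄³⁻] is reached first, so Ag₃PO₄ precipitates first.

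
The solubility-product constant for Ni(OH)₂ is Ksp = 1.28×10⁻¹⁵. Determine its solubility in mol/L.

Ni(OH)₂(s) ⇌ Ni²⁺(aq) + 2 OH⁻(aq)
If s mol/L of Ni(OH)₂ dissolves, [Ni²⁺] = s and [OH⁻] = 2s.
Ksp = [Ni²⁺][OH⁻]^2 = s · (2s)^2 = 4s^3
4s^3 = 1.28×10⁻¹⁵  ⇒  s^3 = 3.20×10⁻¹⁶
s = 6.84×10⁻⁶ mol L⁻¹

6.84×10⁻⁶ M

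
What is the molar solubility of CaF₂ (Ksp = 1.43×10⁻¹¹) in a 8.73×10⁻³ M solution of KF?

CaF₂(s) ⇌ Ca²⁺(aq) + 2 F⁻(aq)
The solution already contains F⁻ at 8.73×10⁻³ M. Let s be the molar solubility of CaF₂.
[F⁻] ≈ 8.73×10⁻³ M (common ion dominates); [Ca²⁺] = s.
Ksp = [Ca²⁺][F⁻]^2 = s(8.73×10⁻³)^2
s = 1.43×10⁻¹¹ / (8.73×10⁻³)^2 = 1.88×10⁻⁷
s = 1.88×10⁻⁷ M

1.88×10⁻⁷ M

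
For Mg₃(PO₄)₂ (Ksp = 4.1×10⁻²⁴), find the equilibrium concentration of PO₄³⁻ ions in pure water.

Mg₃(PO₄)₂(s) ⇌ 3 Mg²⁺(aq) + 2 PO₄³⁻(aq)
For each mole of Mg₃(PO₄)₂ that dissolves per liter, [Mg²⁺] = 3s and [PO₄³⁻] = 2s; let s denote this solubility.
Ksp = [Mg²⁺]^3[PO₄³⁻]^2 = (3s)^3 · (2s)^2 = 108s^5 = 4.1×10⁻²⁴
s = 8.2×10⁻⁶ mol/L
[PO₄³⁻] = 2s = 1.6×10⁻⁵ mol/L

1.6×10⁻⁵ M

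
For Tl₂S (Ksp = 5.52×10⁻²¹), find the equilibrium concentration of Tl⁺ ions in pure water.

2.23×10⁻⁷ M

Tl₂S(s) ⇌ 2 Tl⁺(aq) + S²⁻(aq)
If s mol/L of Tl₂S dissolves, [Tl⁺] = 2s and [S²⁻] = s.
Ksp = [Tl⁺]^2[S²⁻] = (2s)^2 · s = 4s^3 = 5.52×10⁻²¹
s = 1.11×10⁻⁷ mol L⁻¹
[Tl⁺] = 2s = 2.23×10⁻⁷ mol L⁻¹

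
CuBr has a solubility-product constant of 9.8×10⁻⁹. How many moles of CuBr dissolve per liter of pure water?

CuBr(s) ⇌ Cu⁺(aq) + Br⁻(aq)
With molar solubility s: [Cu⁺] = s, [Br⁻] = s.
Ksp = [Cu⁺][Br⁻] = s · s = s^2
s^2 = 9.8×10⁻⁹
s = (9.8×10⁻⁹)^(1/2) = 9.9×10⁻⁵ M

9.9×10⁻⁵ M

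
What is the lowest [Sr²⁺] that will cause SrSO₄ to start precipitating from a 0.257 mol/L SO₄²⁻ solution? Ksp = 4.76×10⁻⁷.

Precipitation begins when Q = Ksp.
SrSO₄(s) ⇌ Sr²⁺(aq) + SO₄²⁻(aq)
Ksp = [Sr²⁺][SO₄²⁻] = [Sr²⁺](0.257)
[Sr²⁺] = 4.76×10⁻⁷ / (0.257) = 1.85×10⁻⁶
[Sr²⁺] = 1.85×10⁻⁶ mol/L

1.85×10⁻⁶ M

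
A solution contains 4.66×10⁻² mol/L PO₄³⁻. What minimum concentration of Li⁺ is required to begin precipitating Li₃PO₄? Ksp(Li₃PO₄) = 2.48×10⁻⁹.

Precipitation of each salt begins when its ion product equals Ksp.
Li₃PO₄(s) ⇌ 3 Li⁺(aq) + PO₄³⁻(aq)
Ksp = [Li⁺]^3[PO₄³⁻] = [Li⁺]^3(4.66×10⁻²)
[Li⁺]^3 = 2.48×10⁻⁹ / (4.66×10⁻²) = 5.32×10⁻⁸
[Li⁺] = 3.76×10⁻³ mol/L

3.76×10⁻³ M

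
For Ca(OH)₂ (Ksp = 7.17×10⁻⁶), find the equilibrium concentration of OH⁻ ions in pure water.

Ca(OH)₂(s) ⇌ Ca²⁺(aq) + 2 OH⁻(aq)
With molar solubility s: [Ca²⁺] = s, [OH⁻] = 2s.
Ksp = [Ca²⁺][OH⁻]^2 = s · (2s)^2 = 4s^3 = 7.17×10⁻⁶
s = 1.21×10⁻² mol L⁻¹
[OH⁻] = 2s = 2.43×10⁻² mol L⁻¹

2.43×10⁻² M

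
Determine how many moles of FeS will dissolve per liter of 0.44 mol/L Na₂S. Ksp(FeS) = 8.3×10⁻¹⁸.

FeS(s) ⇌ Fe²⁺(aq) + S²⁻(aq)
The solution already contains S²⁻ at 0.44 mol/L. Let s be the molar solubility of FeS.
[S²⁻] ≈ 0.44 mol/L (common ion dominates); [Fe²⁺] = s.
Ksp = [Fe²⁺][S²⁻] = s(0.44)
s = 8.3×10⁻¹⁸ / (0.44) = 1.9×10⁻¹⁷
s = 1.9×10⁻¹⁷ mol/L

1.9×10⁻¹⁷ M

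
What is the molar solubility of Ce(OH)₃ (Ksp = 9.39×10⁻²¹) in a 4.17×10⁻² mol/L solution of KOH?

1.29×10⁻¹⁶ M

Ce(OH)₃(s) ⇌ Ce³⁺(aq) + 3 OH⁻(aq)
OH⁻ is already present at 4.17×10⁻² mol/L. If s mol/L of Ce(OH)₃ dissolves, [Ce³⁺] = s while [OH⁻] ≈ 4.17×10⁻² mol/L.
Ksp = [Ce³⁺][OH⁻]^3 = s(4.17×10⁻²)^3
s = 9.39×10⁻²¹ / (4.17×10⁻²)^3 = 1.29×10⁻¹⁶
s = 1.29×10⁻¹⁶ mol/L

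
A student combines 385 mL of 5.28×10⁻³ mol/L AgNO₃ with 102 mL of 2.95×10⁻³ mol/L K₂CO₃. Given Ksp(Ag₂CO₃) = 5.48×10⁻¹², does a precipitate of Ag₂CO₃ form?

The combined volume is 487 mL.
[Ag⁺] = (5.28×10⁻³)(385)/487 = 4.17×10⁻³ mol/L
[CO₃²⁻] = (2.95×10⁻³)(102)/487 = 6.18×10⁻⁴ mol/L
Q = [Ag⁺]^2[CO₃²⁻] = 1.08×10⁻⁸
Q = 1.08×10⁻⁸ > Ksp = 5.48×10⁻¹², so the solution is supersaturated and Ag₂CO₃ precipitates.

Yes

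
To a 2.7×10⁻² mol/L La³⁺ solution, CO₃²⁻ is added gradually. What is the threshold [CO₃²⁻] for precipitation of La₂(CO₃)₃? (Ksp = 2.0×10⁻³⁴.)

6.5×10⁻¹¹ M

The threshold for precipitation is Q = Ksp.
La₂(CO₃)₃(s) ⇌ 2 La³⁺(aq) + 3 CO₃²⁻(aq)
Ksp = [La³⁺]^2[CO₃²⁻]^3 = [CO₃²⁻]^3(2.7×10⁻²)^2
[CO₃²⁻]^3 = 2.0×10⁻³⁴ / (2.7×10⁻²)^2 = 2.7×10⁻³¹
[CO₃²⁻] = 6.5×10⁻¹¹ mol/L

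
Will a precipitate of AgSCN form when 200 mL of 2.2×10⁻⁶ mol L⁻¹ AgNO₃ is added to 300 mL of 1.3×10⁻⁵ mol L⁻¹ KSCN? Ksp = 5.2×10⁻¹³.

Yes

After mixing, V = 200 mL + 300 mL = 500 mL.
[Ag⁺] = (2.2×10⁻⁶)(200)/500 = 8.8×10⁻⁷ mol L⁻¹
[SCN⁻] = (1.3×10⁻⁵)(300)/500 = 7.8×10⁻⁶ mol L⁻¹
Q = [Ag⁺][SCN⁻] = 6.9×10⁻¹²
Since Q (6.9×10⁻¹²) exceeds Ksp (5.2×10⁻¹³), AgSCN will precipitate.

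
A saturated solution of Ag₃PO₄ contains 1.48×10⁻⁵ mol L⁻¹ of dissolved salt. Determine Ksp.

Ksp = 1.30×10⁻¹⁸

Ag₃PO₄(s) ⇌ 3 Ag⁺(aq) + PO₄³⁻(aq)
If s mol/L of Ag₃PO₄ dissolves, [Ag⁺] = 3s and [PO₄³⁻] = s.
Ksp = [Ag⁺]^3[PO₄³⁻] = (3s)^3 · s = 27s^4
Ksp = 27 × (1.48×10⁻⁵)^4 = 1.30×10⁻¹⁸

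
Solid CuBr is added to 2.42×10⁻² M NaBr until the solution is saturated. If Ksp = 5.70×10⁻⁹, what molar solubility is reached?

CuBr(s) ⇌ Cu⁺(aq) + Br⁻(aq)
Br⁻ is already present at 2.42×10⁻² M. If s mol/L of CuBr dissolves, [Cu⁺] = s while [Br⁻] ≈ 2.42×10⁻² M.
Ksp = [Cu⁺][Br⁻] = s(2.42×10⁻²)
s = 5.70×10⁻⁹ / (2.42×10⁻²) = 2.36×10⁻⁷
s = 2.36×10⁻⁷ M

2.36×10⁻⁷ M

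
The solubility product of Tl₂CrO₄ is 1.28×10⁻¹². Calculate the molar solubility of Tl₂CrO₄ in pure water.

6.84×10⁻⁵ M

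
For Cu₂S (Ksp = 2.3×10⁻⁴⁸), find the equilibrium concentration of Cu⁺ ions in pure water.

1.7×10⁻¹⁶ M

Cu₂S(s) ⇌ 2 Cu⁺(aq) + S²⁻(aq)
Let s be the molar solubility. Then [Cu⁺] = 2s and [S²⁻] = s.
Ksp = [Cu⁺]^2[S²⁻] = (2s)^2 · s = 4s^3 = 2.3×10⁻⁴⁸
s = 8.3×10⁻¹⁷ mol/L
[Cu⁺] = 2s = 1.7×10⁻¹⁶ mol/L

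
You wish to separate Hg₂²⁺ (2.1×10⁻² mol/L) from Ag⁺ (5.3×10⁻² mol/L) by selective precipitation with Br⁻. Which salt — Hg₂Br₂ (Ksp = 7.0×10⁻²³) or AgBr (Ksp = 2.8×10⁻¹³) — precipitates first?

AgBr

Each salt precipitates once Q = Ksp for that salt.
For Hg₂Br₂: [Br⁻] = (Ksp/[Hg₂²⁺])^(1/2) = 5.8×10⁻¹¹ mol/L
For AgBr: [Br⁻] = (Ksp/[Ag⁺]) = 5.3×10⁻¹² mol/L
The smaller threshold [Br⁻] is reached first, so AgBr precipitates first.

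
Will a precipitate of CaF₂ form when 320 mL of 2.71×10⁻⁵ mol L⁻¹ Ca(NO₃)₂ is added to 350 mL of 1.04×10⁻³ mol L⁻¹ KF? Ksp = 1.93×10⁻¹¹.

After mixing, V = 320 mL + 350 mL = 670 mL.
[Ca²⁺] = (2.71×10⁻⁵)(320)/670 = 1.29×10⁻⁵ mol L⁻¹
[F⁻] = (1.04×10⁻³)(350)/670 = 5.43×10⁻⁴ mol L⁻¹
Q = [Ca²⁺][F⁻]^2 = 3.82×10⁻¹²
Since Q (3.82×10⁻¹²) is less than Ksp (1.93×10⁻¹¹), no CaF₂ precipitates.

No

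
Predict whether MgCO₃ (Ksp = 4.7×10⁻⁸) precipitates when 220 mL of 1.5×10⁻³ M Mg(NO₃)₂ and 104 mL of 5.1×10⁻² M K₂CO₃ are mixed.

The combined volume is 324 mL.
[Mg²⁺] = (1.5×10⁻³)(220)/324 = 1.0×10⁻³ M
[CO₃²⁻] = (5.1×10⁻²)(104)/324 = 1.6×10⁻² M
Q = [Mg²⁺][CO₃²⁻] = 1.7×10⁻⁵
Since Q (1.7×10⁻⁵) exceeds Ksp (4.7×10⁻⁸), MgCO₃ will precipitate.

Yes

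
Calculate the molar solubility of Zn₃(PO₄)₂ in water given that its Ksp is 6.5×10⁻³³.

1.4×10⁻⁷ M

Zn₃(PO₄)₂(s) ⇌ 3 Zn²⁺(aq) + 2 PO₄³⁻(aq)
With molar solubility s: [Zn²⁺] = 3s, [PO₄³⁻] = 2s.
Ksp = [Zn²⁺]^3[PO₄³⁻]^2 = (3s)^3 · (2s)^2 = 108s^5
108s^5 = 6.5×10⁻³³  ⇒  s^5 = 6.0×10⁻³⁵
Taking the 5th root, s = 1.4×10⁻⁷ mol/L.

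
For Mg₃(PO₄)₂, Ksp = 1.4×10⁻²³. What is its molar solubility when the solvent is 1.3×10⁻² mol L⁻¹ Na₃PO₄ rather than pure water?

Mg₃(PO₄)₂(s) ⇌ 3 Mg²⁺(aq) + 2 PO₄³⁻(aq)
With PO₄³⁻ already at 1.3×10⁻² mol L⁻¹ and s small, take [PO₄³⁻] ≈ 1.3×10⁻² mol L⁻¹ and [Mg²⁺] = 3s.
Ksp = [Mg²⁺]^3[PO₄³⁻]^2 = (3s)^3(1.3×10⁻²)^2
(3s)^3 = 1.4×10⁻²³ / (1.3×10⁻²)^2 = 8.3×10⁻²⁰
s = 1.5×10⁻⁷ mol L⁻¹

1.5×10⁻⁷ M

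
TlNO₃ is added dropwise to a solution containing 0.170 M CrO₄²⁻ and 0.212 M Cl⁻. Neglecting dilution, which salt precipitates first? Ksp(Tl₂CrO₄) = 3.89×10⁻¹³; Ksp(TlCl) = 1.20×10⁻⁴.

Tl₂CrO₄

Precipitation begins when Q = Ksp.
For Tl₂CrO₄: [Tl⁺] = (Ksp/[CrO₄²⁻])^(1/2) = 1.51×10⁻⁶ M
For TlCl: [Tl⁺] = (Ksp/[Cl⁻]) = 5.66×10⁻⁴ M
Tl₂CrO₄ requires the lower [Tl⁺], so it precipitates first.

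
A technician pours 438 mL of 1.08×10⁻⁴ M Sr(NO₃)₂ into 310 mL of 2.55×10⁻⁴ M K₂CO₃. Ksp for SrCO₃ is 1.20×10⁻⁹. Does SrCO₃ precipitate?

The combined volume is 748 mL.
[Sr²⁺] = (1.08×10⁻⁴)(438)/748 = 6.32×10⁻⁵ M
[CO₃²⁻] = (2.55×10⁻⁴)(310)/748 = 1.06×10⁻⁴ M
Q = [Sr²⁺][CO₃²⁻] = 6.68×10⁻⁹
Because Q > Ksp (6.68×10⁻⁹ vs 1.20×10⁻⁹), a precipitate of SrCO₃ forms.

Yes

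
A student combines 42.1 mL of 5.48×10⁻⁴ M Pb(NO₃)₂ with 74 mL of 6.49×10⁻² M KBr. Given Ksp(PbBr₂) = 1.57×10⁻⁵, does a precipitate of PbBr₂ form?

No

The combined volume is 116.1 mL.
[Pb²⁺] = (5.48×10⁻⁴)(42.1)/116.1 = 1.99×10⁻⁴ M
[Br⁻] = (6.49×10⁻²)(74)/116.1 = 4.14×10⁻² M
Q = [Pb²⁺][Br⁻]^2 = 3.40×10⁻⁷
Q < Ksp (3.40×10⁻⁷ vs 1.57×10⁻⁵); the solution remains unsaturated and no precipitate forms.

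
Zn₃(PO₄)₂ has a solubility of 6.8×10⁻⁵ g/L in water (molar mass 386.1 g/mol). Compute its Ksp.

Ksp = 1.8×10⁻³²

s = (6.8×10⁻⁵ g L⁻¹)/(386.1 g mol⁻¹) = 1.761×10⁻⁷ M
Zn₃(PO₄)₂(s) ⇌ 3 Zn²⁺(aq) + 2 PO₄³⁻(aq)
Let s be the molar solubility. Then [Zn²⁺] = 3s and [PO₄³⁻] = 2s.
Ksp = [Zn²⁺]^3[PO₄³⁻]^2 = (3s)^3 · (2s)^2 = 108s^5
Ksp = 108 × (1.761×10⁻⁷)^5 = 1.8×10⁻³²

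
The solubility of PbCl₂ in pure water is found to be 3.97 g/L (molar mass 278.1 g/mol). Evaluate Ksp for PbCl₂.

Ksp = 1.16×10⁻⁵

Molar solubility s = (3.97 g/L) / (278.1 g/mol) = 1.4275×10⁻² mol/L
PbCl₂(s) ⇌ Pb²⁺(aq) + 2 Cl⁻(aq)
Let s be the molar solubility. Then [Pb²⁺] = s and [Cl⁻] = 2s.
Ksp = [Pb²⁺][Cl⁻]^2 = s · (2s)^2 = 4s^3
Ksp = 4 × (1.4275×10⁻²)^3 = 1.16×10⁻⁵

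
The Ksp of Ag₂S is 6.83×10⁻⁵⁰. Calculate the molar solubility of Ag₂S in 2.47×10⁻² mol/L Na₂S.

8.31×10⁻²⁵ M

Ag₂S(s) ⇌ 2 Ag⁺(aq) + S²⁻(aq)
The solution already contains S²⁻ at 2.47×10⁻² mol/L. Let s be the molar solubility of Ag₂S.
[S²⁻] ≈ 2.47×10⁻² mol/L (common ion dominates); [Ag⁺] = 2s.
Ksp = [Ag⁺]^2[S²⁻] = (2s)^2(2.47×10⁻²)
(2s)^2 = 6.83×10⁻⁵⁰ / (2.47×10⁻²) = 2.77×10⁻⁴⁸
s = 8.31×10⁻²⁵ mol/L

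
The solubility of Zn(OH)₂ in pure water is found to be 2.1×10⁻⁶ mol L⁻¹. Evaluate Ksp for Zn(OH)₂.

Ksp = 3.7×10⁻¹⁷

Zn(OH)₂(s) ⇌ Zn²⁺(aq) + 2 OH⁻(aq)
For each mole of Zn(OH)₂ that dissolves per liter, [Zn²⁺] = s and [OH⁻] = 2s; let s denote this solubility.
Ksp = [Zn²⁺][OH⁻]^2 = s · (2s)^2 = 4s^3
Ksp = 4 × (2.1×10⁻⁶)^3 = 3.7×10⁻¹⁷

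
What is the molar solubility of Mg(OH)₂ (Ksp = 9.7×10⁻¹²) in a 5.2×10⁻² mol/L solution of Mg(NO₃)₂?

6.8×10⁻⁶ M

Mg(OH)₂(s) ⇌ Mg²⁺(aq) + 2 OH⁻(aq)
The solution already contains Mg²⁺ at 5.2×10⁻² mol/L. Let s be the molar solubility of Mg(OH)₂.
[Mg²⁺] ≈ 5.2×10⁻² mol/L (common ion dominates); [OH⁻] = 2s.
Ksp = [Mg²⁺][OH⁻]^2 = (5.2×10⁻²)(2s)^2
(2s)^2 = 9.7×10⁻¹² / (5.2×10⁻²) = 1.9×10⁻¹⁰
s = 6.8×10⁻⁶ mol/L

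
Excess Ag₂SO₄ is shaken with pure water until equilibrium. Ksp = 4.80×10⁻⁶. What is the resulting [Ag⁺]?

2.13×10⁻² M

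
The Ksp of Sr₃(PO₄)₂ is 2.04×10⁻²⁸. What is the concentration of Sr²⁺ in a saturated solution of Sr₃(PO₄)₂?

Sr₃(PO₄)₂(s) ⇌ 3 Sr²⁺(aq) + 2 PO₄³⁻(aq)
Call the molar solubility s, so that [Sr²⁺] = 3s and [PO₄³⁻] = 2s.
Ksp = [Sr²⁺]^3[PO₄³⁻]^2 = (3s)^3 · (2s)^2 = 108s^5 = 2.04×10⁻²⁸
s = 1.14×10⁻⁶ mol L⁻¹
[Sr²⁺] = 3s = 3.41×10⁻⁶ mol L⁻¹

3.41×10⁻⁶ M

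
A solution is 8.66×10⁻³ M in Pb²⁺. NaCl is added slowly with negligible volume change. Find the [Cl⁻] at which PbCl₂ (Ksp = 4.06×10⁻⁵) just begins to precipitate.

Each salt precipitates once Q = Ksp for that salt.
PbCl₂(s) ⇌ Pb²⁺(aq) + 2 Cl⁻(aq)
Ksp = [Pb²⁺][Cl⁻]^2 = [Cl⁻]^2(8.66×10⁻³)
[Cl⁻]^2 = 4.06×10⁻⁵ / (8.66×10⁻³) = 4.69×10⁻³
[Cl⁻] = 6.85×10⁻² M

6.85×10⁻² M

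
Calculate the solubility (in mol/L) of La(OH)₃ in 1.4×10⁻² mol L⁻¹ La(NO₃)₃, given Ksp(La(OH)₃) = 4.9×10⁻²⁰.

5.1×10⁻⁷ M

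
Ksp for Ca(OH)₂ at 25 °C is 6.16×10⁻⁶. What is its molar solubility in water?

1.15×10⁻² M

Ca(OH)₂(s) ⇌ Ca²⁺(aq) + 2 OH⁻(aq)
With molar solubility s: [Ca²⁺] = s, [OH⁻] = 2s.
Ksp = [Ca²⁺][OH⁻]^2 = s · (2s)^2 = 4s^3
4s^3 = 6.16×10⁻⁶  ⇒  s^3 = 1.54×10⁻⁶
s = (1.54×10⁻⁶)^(1/3) = 1.15×10⁻² mol/L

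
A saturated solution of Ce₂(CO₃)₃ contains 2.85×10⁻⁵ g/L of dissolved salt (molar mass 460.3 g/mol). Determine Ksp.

Ksp = 9.83×10⁻³⁵

s = (2.85×10⁻⁵ g L⁻¹)/(460.3 g mol⁻¹) = 6.1916×10⁻⁸ M
Ce₂(CO₃)₃(s) ⇌ 2 Ce³⁺(aq) + 3 CO₃²⁻(aq)
Let s be the molar solubility. Then [Ce³⁺] = 2s and [CO₃²⁻] = 3s.
Ksp = [Ce³⁺]^2[CO₃²⁻]^3 = (2s)^2 · (3s)^3 = 108s^5
Ksp = 108 × (6.1916×10⁻⁸)^5 = 9.83×10⁻³⁵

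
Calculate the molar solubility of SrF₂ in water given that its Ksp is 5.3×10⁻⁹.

1.1×10⁻³ M

SrF₂(s) ⇌ Sr²⁺(aq) + 2 F⁻(aq)
If s mol/L of SrF₂ dissolves, [Sr²⁺] = s and [F⁻] = 2s.
Ksp = [Sr²⁺][F⁻]^2 = s · (2s)^2 = 4s^3
4s^3 = 5.3×10⁻⁹  ⇒  s^3 = 1.3×10⁻⁹
s = (1.3×10⁻⁹)^(1/3) = 1.1×10⁻³ mol/L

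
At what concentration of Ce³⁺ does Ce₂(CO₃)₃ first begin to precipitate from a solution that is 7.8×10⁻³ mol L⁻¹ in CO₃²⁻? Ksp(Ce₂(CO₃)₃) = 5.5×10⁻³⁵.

Precipitation of each salt begins when its ion product equals Ksp.
Ce₂(CO₃)₃(s) ⇌ 2 Ce³⁺(aq) + 3 CO₃²⁻(aq)
Ksp = [Ce³⁺]^2[CO₃²⁻]^3 = [Ce³⁺]^2(7.8×10⁻³)^3
[Ce³⁺]^2 = 5.5×10⁻³⁵ / (7.8×10⁻³)^3 = 1.2×10⁻²⁸
[Ce³⁺] = 1.1×10⁻¹⁴ mol L⁻¹

1.1×10⁻¹⁴ M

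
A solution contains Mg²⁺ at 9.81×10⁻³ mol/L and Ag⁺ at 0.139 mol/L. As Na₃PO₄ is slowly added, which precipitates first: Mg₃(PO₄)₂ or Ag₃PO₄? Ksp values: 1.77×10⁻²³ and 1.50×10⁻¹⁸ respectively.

Ag₃PO₄

A salt starts to precipitate once the ion product Q reaches its Ksp.
For Mg₃(PO₄)₂: [PO₄³⁻] = (Ksp/[Mg²⁺]^3)^(1/2) = 4.33×10⁻⁹ mol/L
For Ag₃PO₄: [PO₄³⁻] = (Ksp/[Ag⁺]^3) = 5.59×10⁻¹⁶ mol/L
Ag₃PO₄ requires the lower [PO₄³⁻], so it precipitates first.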